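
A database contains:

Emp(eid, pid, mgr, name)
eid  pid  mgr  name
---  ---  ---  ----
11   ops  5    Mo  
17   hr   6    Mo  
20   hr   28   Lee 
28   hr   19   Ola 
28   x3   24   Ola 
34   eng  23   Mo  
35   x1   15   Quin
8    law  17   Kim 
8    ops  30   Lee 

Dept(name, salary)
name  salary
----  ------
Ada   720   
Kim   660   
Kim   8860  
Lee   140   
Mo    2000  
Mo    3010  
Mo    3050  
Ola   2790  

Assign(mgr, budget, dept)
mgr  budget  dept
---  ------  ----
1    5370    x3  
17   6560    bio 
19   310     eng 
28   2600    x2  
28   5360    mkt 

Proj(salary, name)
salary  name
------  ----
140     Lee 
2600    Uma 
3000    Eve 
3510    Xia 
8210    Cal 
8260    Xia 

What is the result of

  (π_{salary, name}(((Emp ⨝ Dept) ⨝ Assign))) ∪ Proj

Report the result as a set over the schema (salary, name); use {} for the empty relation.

Joining Emp and Dept on name yields {(11, ops, 5, Mo, 2000), (11, ops, 5, Mo, 3010), (11, ops, 5, Mo, 3050), (17, hr, 6, Mo, 2000), (17, hr, 6, Mo, 3010), (17, hr, 6, Mo, 3050), (20, hr, 28, Lee, 140), (28, hr, 19, Ola, 2790), (28, x3, 24, Ola, 2790), (34, eng, 23, Mo, 2000), (34, eng, 23, Mo, 3010), (34, eng, 23, Mo, 3050), (8, law, 17, Kim, 660), (8, law, 17, Kim, 8860), (8, ops, 30, Lee, 140)}.
Joining (Emp ⨝ Dept) and Assign on mgr yields {(20, hr, 28, Lee, 140, 2600, x2), (20, hr, 28, Lee, 140, 5360, mkt), (28, hr, 19, Ola, 2790, 310, eng), (8, law, 17, Kim, 660, 6560, bio), (8, law, 17, Kim, 8860, 6560, bio)}.
π[salary, name]: project onto (salary, name) (1 duplicate(s) eliminated) → {(140, Lee), (2790, Ola), (660, Kim), (8860, Kim)}
Set union of the two operands is {(140, Lee), (2600, Uma), (2790, Ola), (3000, Eve), (3510, Xia), (660, Kim), (8210, Cal), (8260, Xia), (8860, Kim)}.

{(140, Lee), (2600, Uma), (2790, Ola), (3000, Eve), (3510, Xia), (660, Kim), (8210, Cal), (8260, Xia), (8860, Kim)}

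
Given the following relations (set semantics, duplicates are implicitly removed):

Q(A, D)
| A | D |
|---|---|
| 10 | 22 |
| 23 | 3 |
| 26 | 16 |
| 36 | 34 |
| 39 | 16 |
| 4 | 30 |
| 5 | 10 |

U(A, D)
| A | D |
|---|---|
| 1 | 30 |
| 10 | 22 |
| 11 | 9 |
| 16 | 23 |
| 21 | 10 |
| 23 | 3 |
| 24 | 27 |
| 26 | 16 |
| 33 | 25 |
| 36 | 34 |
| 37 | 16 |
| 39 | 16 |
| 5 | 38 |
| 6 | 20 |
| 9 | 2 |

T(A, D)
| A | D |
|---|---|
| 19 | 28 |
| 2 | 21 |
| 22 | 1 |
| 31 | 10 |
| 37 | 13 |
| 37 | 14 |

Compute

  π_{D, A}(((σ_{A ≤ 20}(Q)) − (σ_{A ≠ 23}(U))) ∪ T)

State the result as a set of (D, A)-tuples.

{(1, 22), (10, 31), (10, 5), (13, 37), (14, 37), (21, 2), (28, 19), (30, 4)}

Selection A ≤ 20: {(10, 22), (4, 30), (5, 10)}
Selection A ≠ 23: {(1, 30), (10, 22), (11, 9), (16, 23), (21, 10), (24, 27), (26, 16), (33, 25), (36, 34), (37, 16), (39, 16), (5, 38), (6, 20), (9, 2)}
Set difference of the two operands is {(4, 30), (5, 10)}.
Set union of the two operands is {(19, 28), (2, 21), (22, 1), (31, 10), (37, 13), (37, 14), (4, 30), (5, 10)}.
π[D, A]: project onto (D, A) → {(1, 22), (10, 31), (10, 5), (13, 37), (14, 37), (21, 2), (28, 19), (30, 4)}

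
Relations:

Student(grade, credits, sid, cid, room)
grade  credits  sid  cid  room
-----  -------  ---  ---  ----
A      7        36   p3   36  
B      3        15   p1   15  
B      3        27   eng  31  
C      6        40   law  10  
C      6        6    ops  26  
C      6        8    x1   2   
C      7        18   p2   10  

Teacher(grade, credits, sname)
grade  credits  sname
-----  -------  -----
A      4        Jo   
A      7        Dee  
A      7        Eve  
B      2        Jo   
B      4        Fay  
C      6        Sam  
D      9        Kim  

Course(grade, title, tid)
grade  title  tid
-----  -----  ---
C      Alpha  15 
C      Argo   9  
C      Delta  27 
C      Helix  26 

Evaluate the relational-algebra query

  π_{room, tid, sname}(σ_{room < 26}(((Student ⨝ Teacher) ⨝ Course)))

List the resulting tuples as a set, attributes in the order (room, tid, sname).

Student ⋈ Teacher (natural join on grade, credits): {(A, 7, 36, p3, 36, Dee), (A, 7, 36, p3, 36, Eve), (C, 6, 40, law, 10, Sam), (C, 6, 6, ops, 26, Sam), (C, 6, 8, x1, 2, Sam)}
(Student ⨝ Teacher) ⋈ Course (natural join on grade): {(C, 6, 40, law, 10, Sam, Alpha, 15), (C, 6, 40, law, 10, Sam, Argo, 9), (C, 6, 40, law, 10, Sam, Delta, 27), (C, 6, 40, law, 10, Sam, Helix, 26), (C, 6, 6, ops, 26, Sam, Alpha, 15), (C, 6, 6, ops, 26, Sam, Argo, 9), (C, 6, 6, ops, 26, Sam, Delta, 27), (C, 6, 6, ops, 26, Sam, Helix, 26), (C, 6, 8, x1, 2, Sam, Alpha, 15), (C, 6, 8, x1, 2, Sam, Argo, 9), (C, 6, 8, x1, 2, Sam, Delta, 27), (C, 6, 8, x1, 2, Sam, Helix, 26)}
Apply σ_{room < 26}; surviving tuples: {(C, 6, 40, law, 10, Sam, Alpha, 15), (C, 6, 40, law, 10, Sam, Argo, 9), (C, 6, 40, law, 10, Sam, Delta, 27), (C, 6, 40, law, 10, Sam, Helix, 26), (C, 6, 8, x1, 2, Sam, Alpha, 15), (C, 6, 8, x1, 2, Sam, Argo, 9), (C, 6, 8, x1, 2, Sam, Delta, 27), (C, 6, 8, x1, 2, Sam, Helix, 26)}
Projecting to room, tid, sname: {(10, 15, Sam), (10, 26, Sam), (10, 27, Sam), (10, 9, Sam), (2, 15, Sam), (2, 26, Sam), (2, 27, Sam), (2, 9, Sam)}

{(10, 15, Sam), (10, 26, Sam), (10, 27, Sam), (10, 9, Sam), (2, 15, Sam), (2, 26, Sam), (2, 27, Sam), (2, 9, Sam)}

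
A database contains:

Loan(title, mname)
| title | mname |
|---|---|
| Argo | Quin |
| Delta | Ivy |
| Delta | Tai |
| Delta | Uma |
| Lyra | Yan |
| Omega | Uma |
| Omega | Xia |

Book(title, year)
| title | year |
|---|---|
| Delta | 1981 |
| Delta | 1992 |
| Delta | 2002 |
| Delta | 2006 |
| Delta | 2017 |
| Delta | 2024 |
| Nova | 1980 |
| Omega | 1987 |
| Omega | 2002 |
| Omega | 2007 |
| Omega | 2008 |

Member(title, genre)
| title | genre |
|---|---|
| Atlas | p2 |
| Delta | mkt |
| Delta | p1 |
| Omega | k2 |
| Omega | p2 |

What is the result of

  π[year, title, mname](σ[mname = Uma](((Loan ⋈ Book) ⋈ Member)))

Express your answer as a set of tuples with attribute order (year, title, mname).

Joining Loan and Book on title yields {(Delta, Ivy, 1981), (Delta, Ivy, 1992), (Delta, Ivy, 2002), (Delta, Ivy, 2006), (Delta, Ivy, 2017), (Delta, Ivy, 2024), (Delta, Tai, 1981), (Delta, Tai, 1992), (Delta, Tai, 2002), (Delta, Tai, 2006), (Delta, Tai, 2017), (Delta, Tai, 2024), (Delta, Uma, 1981), (Delta, Uma, 1992), (Delta, Uma, 2002), (Delta, Uma, 2006), (Delta, Uma, 2017), (Delta, Uma, 2024), (Omega, Uma, 1987), (Omega, Uma, 2002), (Omega, Uma, 2007), (Omega, Uma, 2008), (Omega, Xia, 1987), (Omega, Xia, 2002), (Omega, Xia, 2007), (Omega, Xia, 2008)}.
Joining (Loan ⋈ Book) and Member on title yields {(Delta, Ivy, 1981, mkt), (Delta, Ivy, 1981, p1), (Delta, Ivy, 1992, mkt), (Delta, Ivy, 1992, p1), (Delta, Ivy, 2002, mkt), (Delta, Ivy, 2002, p1), (Delta, Ivy, 2006, mkt), (Delta, Ivy, 2006, p1), (Delta, Ivy, 2017, mkt), (Delta, Ivy, 2017, p1), (Delta, Ivy, 2024, mkt), (Delta, Ivy, 2024, p1), (Delta, Tai, 1981, mkt), (Delta, Tai, 1981, p1), (Delta, Tai, 1992, mkt), (Delta, Tai, 1992, p1), (Delta, Tai, 2002, mkt), (Delta, Tai, 2002, p1), (Delta, Tai, 2006, mkt), (Delta, Tai, 2006, p1), (Delta, Tai, 2017, mkt), (Delta, Tai, 2017, p1), (Delta, Tai, 2024, mkt), (Delta, Tai, 2024, p1), (Delta, Uma, 1981, mkt), (Delta, Uma, 1981, p1), (Delta, Uma, 1992, mkt), (Delta, Uma, 1992, p1), (Delta, Uma, 2002, mkt), (Delta, Uma, 2002, p1), (Delta, Uma, 2006, mkt), (Delta, Uma, 2006, p1), (Delta, Uma, 2017, mkt), (Delta, Uma, 2017, p1), (Delta, Uma, 2024, mkt), (Delta, Uma, 2024, p1), (Omega, Uma, 1987, k2), (Omega, Uma, 1987, p2), (Omega, Uma, 2002, k2), (Omega, Uma, 2002, p2), (Omega, Uma, 2007, k2), (Omega, Uma, 2007, p2), (Omega, Uma, 2008, k2), (Omega, Uma, 2008, p2), (Omega, Xia, 1987, k2), (Omega, Xia, 1987, p2), (Omega, Xia, 2002, k2), (Omega, Xia, 2002, p2), (Omega, Xia, 2007, k2), (Omega, Xia, 2007, p2), (Omega, Xia, 2008, k2), (Omega, Xia, 2008, p2)}.
Filtering on mname = Uma leaves {(Delta, Uma, 1981, mkt), (Delta, Uma, 1981, p1), (Delta, Uma, 1992, mkt), (Delta, Uma, 1992, p1), (Delta, Uma, 2002, mkt), (Delta, Uma, 2002, p1), (Delta, Uma, 2006, mkt), (Delta, Uma, 2006, p1), (Delta, Uma, 2017, mkt), (Delta, Uma, 2017, p1), (Delta, Uma, 2024, mkt), (Delta, Uma, 2024, p1), (Omega, Uma, 1987, k2), (Omega, Uma, 1987, p2), (Omega, Uma, 2002, k2), (Omega, Uma, 2002, p2), (Omega, Uma, 2007, k2), (Omega, Uma, 2007, p2), (Omega, Uma, 2008, k2), (Omega, Uma, 2008, p2)}.
Projecting to year, title, mname (10 duplicate(s) eliminated): {(1981, Delta, Uma), (1987, Omega, Uma), (1992, Delta, Uma), (2002, Delta, Uma), (2002, Omega, Uma), (2006, Delta, Uma), (2007, Omega, Uma), (2008, Omega, Uma), (2017, Delta, Uma), (2024, Delta, Uma)}

{(1981, Delta, Uma), (1987, Omega, Uma), (1992, Delta, Uma), (2002, Delta, Uma), (2002, Omega, Uma), (2006, Delta, Uma), (2007, Omega, Uma), (2008, Omega, Uma), (2017, Delta, Uma), (2024, Delta, Uma)}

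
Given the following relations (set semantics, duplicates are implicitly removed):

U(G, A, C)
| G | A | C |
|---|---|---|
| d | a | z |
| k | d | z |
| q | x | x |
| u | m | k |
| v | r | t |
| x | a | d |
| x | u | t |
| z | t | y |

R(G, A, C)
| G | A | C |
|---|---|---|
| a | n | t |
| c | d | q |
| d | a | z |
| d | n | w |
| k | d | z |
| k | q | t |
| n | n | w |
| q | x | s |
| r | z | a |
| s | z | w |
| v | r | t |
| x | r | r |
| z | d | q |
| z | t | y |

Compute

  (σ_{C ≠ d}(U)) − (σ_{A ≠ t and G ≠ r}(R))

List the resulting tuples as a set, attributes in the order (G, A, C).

{(q, x, x), (u, m, k), (x, u, t), (z, t, y)}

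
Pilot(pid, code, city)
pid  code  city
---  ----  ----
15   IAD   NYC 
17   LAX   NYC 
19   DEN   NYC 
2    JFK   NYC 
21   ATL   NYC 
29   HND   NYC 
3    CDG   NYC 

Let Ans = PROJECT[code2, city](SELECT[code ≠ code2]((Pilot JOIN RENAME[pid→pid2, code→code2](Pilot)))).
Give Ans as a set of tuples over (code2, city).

{(ATL, NYC), (CDG, NYC), (DEN, NYC), (HND, NYC), (IAD, NYC), (JFK, NYC), (LAX, NYC)}

ρ[pid→pid2, code→code2]: schema becomes (pid2, code2, city); tuples unchanged.
Pilot ⋈ RENAME[pid→pid2, code→code2](Pilot) (natural join on city): {(15, IAD, NYC, 15, IAD), (15, IAD, NYC, 17, LAX), (15, IAD, NYC, 19, DEN), (15, IAD, NYC, 2, JFK), (15, IAD, NYC, 21, ATL), (15, IAD, NYC, 29, HND), (15, IAD, NYC, 3, CDG), (17, LAX, NYC, 15, IAD), (17, LAX, NYC, 17, LAX), (17, LAX, NYC, 19, DEN), (17, LAX, NYC, 2, JFK), (17, LAX, NYC, 21, ATL), (17, LAX, NYC, 29, HND), (17, LAX, NYC, 3, CDG), (19, DEN, NYC, 15, IAD), (19, DEN, NYC, 17, LAX), (19, DEN, NYC, 19, DEN), (19, DEN, NYC, 2, JFK), (19, DEN, NYC, 21, ATL), (19, DEN, NYC, 29, HND), (19, DEN, NYC, 3, CDG), (2, JFK, NYC, 15, IAD), (2, JFK, NYC, 17, LAX), (2, JFK, NYC, 19, DEN), (2, JFK, NYC, 2, JFK), (2, JFK, NYC, 21, ATL), (2, JFK, NYC, 29, HND), (2, JFK, NYC, 3, CDG), (21, ATL, NYC, 15, IAD), (21, ATL, NYC, 17, LAX), (21, ATL, NYC, 19, DEN), (21, ATL, NYC, 2, JFK), (21, ATL, NYC, 21, ATL), (21, ATL, NYC, 29, HND), (21, ATL, NYC, 3, CDG), (29, HND, NYC, 15, IAD), (29, HND, NYC, 17, LAX), (29, HND, NYC, 19, DEN), (29, HND, NYC, 2, JFK), (29, HND, NYC, 21, ATL), (29, HND, NYC, 29, HND), (29, HND, NYC, 3, CDG), (3, CDG, NYC, 15, IAD), (3, CDG, NYC, 17, LAX), (3, CDG, NYC, 19, DEN), (3, CDG, NYC, 2, JFK), (3, CDG, NYC, 21, ATL), (3, CDG, NYC, 29, HND), (3, CDG, NYC, 3, CDG)}
Apply σ_{code ≠ code2}; surviving tuples: {(15, IAD, NYC, 17, LAX), (15, IAD, NYC, 19, DEN), (15, IAD, NYC, 2, JFK), (15, IAD, NYC, 21, ATL), (15, IAD, NYC, 29, HND), (15, IAD, NYC, 3, CDG), (17, LAX, NYC, 15, IAD), (17, LAX, NYC, 19, DEN), (17, LAX, NYC, 2, JFK), (17, LAX, NYC, 21, ATL), (17, LAX, NYC, 29, HND), (17, LAX, NYC, 3, CDG), (19, DEN, NYC, 15, IAD), (19, DEN, NYC, 17, LAX), (19, DEN, NYC, 2, JFK), (19, DEN, NYC, 21, ATL), (19, DEN, NYC, 29, HND), (19, DEN, NYC, 3, CDG), (2, JFK, NYC, 15, IAD), (2, JFK, NYC, 17, LAX), (2, JFK, NYC, 19, DEN), (2, JFK, NYC, 21, ATL), (2, JFK, NYC, 29, HND), (2, JFK, NYC, 3, CDG), (21, ATL, NYC, 15, IAD), (21, ATL, NYC, 17, LAX), (21, ATL, NYC, 19, DEN), (21, ATL, NYC, 2, JFK), (21, ATL, NYC, 29, HND), (21, ATL, NYC, 3, CDG), (29, HND, NYC, 15, IAD), (29, HND, NYC, 17, LAX), (29, HND, NYC, 19, DEN), (29, HND, NYC, 2, JFK), (29, HND, NYC, 21, ATL), (29, HND, NYC, 3, CDG), (3, CDG, NYC, 15, IAD), (3, CDG, NYC, 17, LAX), (3, CDG, NYC, 19, DEN), (3, CDG, NYC, 2, JFK), (3, CDG, NYC, 21, ATL), (3, CDG, NYC, 29, HND)}
π[code2, city]: project onto (code2, city) (35 duplicate(s) eliminated) → {(ATL, NYC), (CDG, NYC), (DEN, NYC), (HND, NYC), (IAD, NYC), (JFK, NYC), (LAX, NYC)}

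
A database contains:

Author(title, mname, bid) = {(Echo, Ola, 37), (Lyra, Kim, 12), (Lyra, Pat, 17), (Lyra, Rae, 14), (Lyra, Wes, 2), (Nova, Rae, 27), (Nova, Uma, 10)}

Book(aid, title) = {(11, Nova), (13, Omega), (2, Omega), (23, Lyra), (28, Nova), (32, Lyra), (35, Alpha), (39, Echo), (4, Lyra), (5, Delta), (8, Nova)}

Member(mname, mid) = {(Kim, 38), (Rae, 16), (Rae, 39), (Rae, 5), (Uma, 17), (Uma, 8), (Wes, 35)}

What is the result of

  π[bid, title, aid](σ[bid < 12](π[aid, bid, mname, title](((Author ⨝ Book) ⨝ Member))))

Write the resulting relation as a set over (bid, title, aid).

{(10, Nova, 11), (10, Nova, 28), (10, Nova, 8), (2, Lyra, 23), (2, Lyra, 32), (2, Lyra, 4)}

Natural join on title: {(Echo, Ola, 37, 39), (Lyra, Kim, 12, 23), (Lyra, Kim, 12, 32), (Lyra, Kim, 12, 4), (Lyra, Pat, 17, 23), (Lyra, Pat, 17, 32), (Lyra, Pat, 17, 4), (Lyra, Rae, 14, 23), (Lyra, Rae, 14, 32), (Lyra, Rae, 14, 4), (Lyra, Wes, 2, 23), (Lyra, Wes, 2, 32), (Lyra, Wes, 2, 4), (Nova, Rae, 27, 11), (Nova, Rae, 27, 28), (Nova, Rae, 27, 8), (Nova, Uma, 10, 11), (Nova, Uma, 10, 28), (Nova, Uma, 10, 8)}
Natural join on mname: {(Lyra, Kim, 12, 23, 38), (Lyra, Kim, 12, 32, 38), (Lyra, Kim, 12, 4, 38), (Lyra, Rae, 14, 23, 16), (Lyra, Rae, 14, 23, 39), (Lyra, Rae, 14, 23, 5), (Lyra, Rae, 14, 32, 16), (Lyra, Rae, 14, 32, 39), (Lyra, Rae, 14, 32, 5), (Lyra, Rae, 14, 4, 16), (Lyra, Rae, 14, 4, 39), (Lyra, Rae, 14, 4, 5), (Lyra, Wes, 2, 23, 35), (Lyra, Wes, 2, 32, 35), (Lyra, Wes, 2, 4, 35), (Nova, Rae, 27, 11, 16), (Nova, Rae, 27, 11, 39), (Nova, Rae, 27, 11, 5), (Nova, Rae, 27, 28, 16), (Nova, Rae, 27, 28, 39), (Nova, Rae, 27, 28, 5), (Nova, Rae, 27, 8, 16), (Nova, Rae, 27, 8, 39), (Nova, Rae, 27, 8, 5), (Nova, Uma, 10, 11, 17), (Nova, Uma, 10, 11, 8), (Nova, Uma, 10, 28, 17), (Nova, Uma, 10, 28, 8), (Nova, Uma, 10, 8, 17), (Nova, Uma, 10, 8, 8)}
π_{aid, bid, mname, title} gives {(11, 10, Uma, Nova), (11, 27, Rae, Nova), (23, 12, Kim, Lyra), (23, 14, Rae, Lyra), (23, 2, Wes, Lyra), (28, 10, Uma, Nova), (28, 27, Rae, Nova), (32, 12, Kim, Lyra), (32, 14, Rae, Lyra), (32, 2, Wes, Lyra), (4, 12, Kim, Lyra), (4, 14, Rae, Lyra), (4, 2, Wes, Lyra), (8, 10, Uma, Nova), (8, 27, Rae, Nova)} (15 duplicate(s) eliminated).
σ[bid < 12]: keep tuples satisfying bid < 12 → {(11, 10, Uma, Nova), (23, 2, Wes, Lyra), (28, 10, Uma, Nova), (32, 2, Wes, Lyra), (4, 2, Wes, Lyra), (8, 10, Uma, Nova)}
π_{bid, title, aid} gives {(10, Nova, 11), (10, Nova, 28), (10, Nova, 8), (2, Lyra, 23), (2, Lyra, 32), (2, Lyra, 4)}.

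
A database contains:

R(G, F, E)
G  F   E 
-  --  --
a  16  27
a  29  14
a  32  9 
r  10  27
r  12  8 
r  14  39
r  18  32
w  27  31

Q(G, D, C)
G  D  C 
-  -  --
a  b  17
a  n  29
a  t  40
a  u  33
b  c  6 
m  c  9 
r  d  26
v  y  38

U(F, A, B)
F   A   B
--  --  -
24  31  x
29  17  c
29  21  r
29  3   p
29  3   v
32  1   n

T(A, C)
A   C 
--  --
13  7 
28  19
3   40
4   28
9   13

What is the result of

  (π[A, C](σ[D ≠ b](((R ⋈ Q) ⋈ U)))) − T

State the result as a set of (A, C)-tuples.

{(1, 29), (1, 33), (1, 40), (17, 29), (17, 33), (17, 40), (21, 29), (21, 33), (21, 40), (3, 29), (3, 33)}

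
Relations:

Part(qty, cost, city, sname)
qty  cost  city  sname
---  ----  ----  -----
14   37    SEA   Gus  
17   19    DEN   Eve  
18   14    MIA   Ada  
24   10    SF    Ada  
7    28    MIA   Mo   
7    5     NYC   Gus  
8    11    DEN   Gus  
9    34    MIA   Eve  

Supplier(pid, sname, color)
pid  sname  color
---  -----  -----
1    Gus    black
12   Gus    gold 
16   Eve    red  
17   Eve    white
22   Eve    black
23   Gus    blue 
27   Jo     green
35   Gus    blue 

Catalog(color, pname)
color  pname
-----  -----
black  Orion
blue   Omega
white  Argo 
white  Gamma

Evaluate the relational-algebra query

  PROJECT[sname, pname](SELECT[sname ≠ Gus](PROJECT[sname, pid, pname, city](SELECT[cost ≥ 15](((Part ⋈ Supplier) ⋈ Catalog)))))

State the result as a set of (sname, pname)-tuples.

{(Eve, Argo), (Eve, Gamma), (Eve, Orion)}

Joining Part and Supplier on sname yields {(14, 37, SEA, Gus, 1, black), (14, 37, SEA, Gus, 12, gold), (14, 37, SEA, Gus, 23, blue), (14, 37, SEA, Gus, 35, blue), (17, 19, DEN, Eve, 16, red), (17, 19, DEN, Eve, 17, white), (17, 19, DEN, Eve, 22, black), (7, 5, NYC, Gus, 1, black), (7, 5, NYC, Gus, 12, gold), (7, 5, NYC, Gus, 23, blue), (7, 5, NYC, Gus, 35, blue), (8, 11, DEN, Gus, 1, black), (8, 11, DEN, Gus, 12, gold), (8, 11, DEN, Gus, 23, blue), (8, 11, DEN, Gus, 35, blue), (9, 34, MIA, Eve, 16, red), (9, 34, MIA, Eve, 17, white), (9, 34, MIA, Eve, 22, black)}.
Joining (Part ⋈ Supplier) and Catalog on color yields {(14, 37, SEA, Gus, 1, black, Orion), (14, 37, SEA, Gus, 23, blue, Omega), (14, 37, SEA, Gus, 35, blue, Omega), (17, 19, DEN, Eve, 17, white, Argo), (17, 19, DEN, Eve, 17, white, Gamma), (17, 19, DEN, Eve, 22, black, Orion), (7, 5, NYC, Gus, 1, black, Orion), (7, 5, NYC, Gus, 23, blue, Omega), (7, 5, NYC, Gus, 35, blue, Omega), (8, 11, DEN, Gus, 1, black, Orion), (8, 11, DEN, Gus, 23, blue, Omega), (8, 11, DEN, Gus, 35, blue, Omega), (9, 34, MIA, Eve, 17, white, Argo), (9, 34, MIA, Eve, 17, white, Gamma), (9, 34, MIA, Eve, 22, black, Orion)}.
Filtering on cost ≥ 15 leaves {(14, 37, SEA, Gus, 1, black, Orion), (14, 37, SEA, Gus, 23, blue, Omega), (14, 37, SEA, Gus, 35, blue, Omega), (17, 19, DEN, Eve, 17, white, Argo), (17, 19, DEN, Eve, 17, white, Gamma), (17, 19, DEN, Eve, 22, black, Orion), (9, 34, MIA, Eve, 17, white, Argo), (9, 34, MIA, Eve, 17, white, Gamma), (9, 34, MIA, Eve, 22, black, Orion)}.
Keep only column(s) sname, pid, pname, city: {(Eve, 17, Argo, DEN), (Eve, 17, Argo, MIA), (Eve, 17, Gamma, DEN), (Eve, 17, Gamma, MIA), (Eve, 22, Orion, DEN), (Eve, 22, Orion, MIA), (Gus, 1, Orion, SEA), (Gus, 23, Omega, SEA), (Gus, 35, Omega, SEA)}
Filtering on sname ≠ Gus leaves {(Eve, 17, Argo, DEN), (Eve, 17, Argo, MIA), (Eve, 17, Gamma, DEN), (Eve, 17, Gamma, MIA), (Eve, 22, Orion, DEN), (Eve, 22, Orion, MIA)}.
Keep only column(s) sname, pname (3 duplicate(s) eliminated): {(Eve, Argo), (Eve, Gamma), (Eve, Orion)}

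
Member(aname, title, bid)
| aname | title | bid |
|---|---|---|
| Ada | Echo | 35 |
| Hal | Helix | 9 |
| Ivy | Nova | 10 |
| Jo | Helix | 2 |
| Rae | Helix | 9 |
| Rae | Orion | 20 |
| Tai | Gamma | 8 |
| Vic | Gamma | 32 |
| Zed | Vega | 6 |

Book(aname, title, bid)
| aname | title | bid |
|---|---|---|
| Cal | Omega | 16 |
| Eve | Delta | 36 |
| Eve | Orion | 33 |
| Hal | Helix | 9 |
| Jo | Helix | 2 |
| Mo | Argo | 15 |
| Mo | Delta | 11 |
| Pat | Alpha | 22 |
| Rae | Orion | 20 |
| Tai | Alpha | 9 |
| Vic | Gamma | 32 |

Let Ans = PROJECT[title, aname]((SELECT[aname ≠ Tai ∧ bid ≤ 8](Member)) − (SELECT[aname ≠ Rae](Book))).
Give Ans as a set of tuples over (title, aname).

{(Vega, Zed)}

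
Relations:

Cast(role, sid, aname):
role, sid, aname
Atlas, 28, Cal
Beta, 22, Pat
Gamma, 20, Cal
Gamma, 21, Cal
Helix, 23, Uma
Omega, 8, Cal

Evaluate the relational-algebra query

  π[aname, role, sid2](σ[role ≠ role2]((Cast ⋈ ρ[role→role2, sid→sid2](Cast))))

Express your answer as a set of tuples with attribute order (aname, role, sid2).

ρ[role→role2, sid→sid2]: schema becomes (role2, sid2, aname); tuples unchanged.
Cast ⋈ ρ[role→role2, sid→sid2](Cast) (natural join on aname): {(Atlas, 28, Cal, Atlas, 28), (Atlas, 28, Cal, Gamma, 20), (Atlas, 28, Cal, Gamma, 21), (Atlas, 28, Cal, Omega, 8), (Beta, 22, Pat, Beta, 22), (Gamma, 20, Cal, Atlas, 28), (Gamma, 20, Cal, Gamma, 20), (Gamma, 20, Cal, Gamma, 21), (Gamma, 20, Cal, Omega, 8), (Gamma, 21, Cal, Atlas, 28), (Gamma, 21, Cal, Gamma, 20), (Gamma, 21, Cal, Gamma, 21), (Gamma, 21, Cal, Omega, 8), (Helix, 23, Uma, Helix, 23), (Omega, 8, Cal, Atlas, 28), (Omega, 8, Cal, Gamma, 20), (Omega, 8, Cal, Gamma, 21), (Omega, 8, Cal, Omega, 8)}
Selection role ≠ role2: {(Atlas, 28, Cal, Gamma, 20), (Atlas, 28, Cal, Gamma, 21), (Atlas, 28, Cal, Omega, 8), (Gamma, 20, Cal, Atlas, 28), (Gamma, 20, Cal, Omega, 8), (Gamma, 21, Cal, Atlas, 28), (Gamma, 21, Cal, Omega, 8), (Omega, 8, Cal, Atlas, 28), (Omega, 8, Cal, Gamma, 20), (Omega, 8, Cal, Gamma, 21)}
Keep only column(s) aname, role, sid2 (2 duplicate(s) eliminated): {(Cal, Atlas, 20), (Cal, Atlas, 21), (Cal, Atlas, 8), (Cal, Gamma, 28), (Cal, Gamma, 8), (Cal, Omega, 20), (Cal, Omega, 21), (Cal, Omega, 28)}

{(Cal, Atlas, 20), (Cal, Atlas, 21), (Cal, Atlas, 8), (Cal, Gamma, 28), (Cal, Gamma, 8), (Cal, Omega, 20), (Cal, Omega, 21), (Cal, Omega, 28)}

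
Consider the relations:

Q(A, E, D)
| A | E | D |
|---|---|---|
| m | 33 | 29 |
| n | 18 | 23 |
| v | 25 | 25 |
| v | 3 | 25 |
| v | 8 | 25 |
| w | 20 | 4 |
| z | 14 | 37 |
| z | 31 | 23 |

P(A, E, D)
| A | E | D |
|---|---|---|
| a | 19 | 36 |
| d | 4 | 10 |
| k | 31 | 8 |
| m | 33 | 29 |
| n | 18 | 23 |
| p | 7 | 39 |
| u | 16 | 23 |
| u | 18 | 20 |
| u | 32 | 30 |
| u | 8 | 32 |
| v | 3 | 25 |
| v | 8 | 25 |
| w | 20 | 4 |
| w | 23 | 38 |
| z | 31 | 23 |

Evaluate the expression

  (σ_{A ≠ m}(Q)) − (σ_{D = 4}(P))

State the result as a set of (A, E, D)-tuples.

Apply σ_{A ≠ m}; surviving tuples: {(n, 18, 23), (v, 25, 25), (v, 3, 25), (v, 8, 25), (w, 20, 4), (z, 14, 37), (z, 31, 23)}
Apply σ_{D = 4}; surviving tuples: {(w, 20, 4)}
Difference: {(n, 18, 23), (v, 25, 25), (v, 3, 25), (v, 8, 25), (w, 20, 4), (z, 14, 37), (z, 31, 23)} with {(w, 20, 4)} → {(n, 18, 23), (v, 25, 25), (v, 3, 25), (v, 8, 25), (z, 14, 37), (z, 31, 23)}

{(n, 18, 23), (v, 25, 25), (v, 3, 25), (v, 8, 25), (z, 14, 37), (z, 31, 23)}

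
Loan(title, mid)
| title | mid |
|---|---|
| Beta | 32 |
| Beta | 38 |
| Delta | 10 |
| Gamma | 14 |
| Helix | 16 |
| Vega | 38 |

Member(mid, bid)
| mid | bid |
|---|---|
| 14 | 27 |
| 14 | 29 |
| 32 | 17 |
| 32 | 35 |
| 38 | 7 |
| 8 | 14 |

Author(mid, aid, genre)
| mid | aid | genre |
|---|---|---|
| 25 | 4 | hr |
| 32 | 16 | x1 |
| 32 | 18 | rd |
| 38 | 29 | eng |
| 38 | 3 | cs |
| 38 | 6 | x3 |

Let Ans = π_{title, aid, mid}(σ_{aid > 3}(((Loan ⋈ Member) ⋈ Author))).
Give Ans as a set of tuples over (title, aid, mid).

{(Beta, 16, 32), (Beta, 18, 32), (Beta, 29, 38), (Beta, 6, 38), (Vega, 29, 38), (Vega, 6, 38)}

Natural join on mid: {(Beta, 32, 17), (Beta, 32, 35), (Beta, 38, 7), (Gamma, 14, 27), (Gamma, 14, 29), (Vega, 38, 7)}
Natural join on mid: {(Beta, 32, 17, 16, x1), (Beta, 32, 17, 18, rd), (Beta, 32, 35, 16, x1), (Beta, 32, 35, 18, rd), (Beta, 38, 7, 29, eng), (Beta, 38, 7, 3, cs), (Beta, 38, 7, 6, x3), (Vega, 38, 7, 29, eng), (Vega, 38, 7, 3, cs), (Vega, 38, 7, 6, x3)}
Selection aid > 3: {(Beta, 32, 17, 16, x1), (Beta, 32, 17, 18, rd), (Beta, 32, 35, 16, x1), (Beta, 32, 35, 18, rd), (Beta, 38, 7, 29, eng), (Beta, 38, 7, 6, x3), (Vega, 38, 7, 29, eng), (Vega, 38, 7, 6, x3)}
Keep only column(s) title, aid, mid (2 duplicate(s) eliminated): {(Beta, 16, 32), (Beta, 18, 32), (Beta, 29, 38), (Beta, 6, 38), (Vega, 29, 38), (Vega, 6, 38)}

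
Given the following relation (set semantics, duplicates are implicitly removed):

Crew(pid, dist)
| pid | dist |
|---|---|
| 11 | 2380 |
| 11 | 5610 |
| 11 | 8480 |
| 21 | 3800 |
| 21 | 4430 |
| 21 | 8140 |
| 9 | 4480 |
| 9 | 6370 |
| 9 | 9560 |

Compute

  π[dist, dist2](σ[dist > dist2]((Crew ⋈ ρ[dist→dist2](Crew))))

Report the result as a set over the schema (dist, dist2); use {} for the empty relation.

ρ[dist→dist2]: schema becomes (pid, dist2); tuples unchanged.
Crew ⋈ ρ[dist→dist2](Crew) (natural join on pid): {(11, 2380, 2380), (11, 2380, 5610), (11, 2380, 8480), (11, 5610, 2380), (11, 5610, 5610), (11, 5610, 8480), (11, 8480, 2380), (11, 8480, 5610), (11, 8480, 8480), (21, 3800, 3800), (21, 3800, 4430), (21, 3800, 8140), (21, 4430, 3800), (21, 4430, 4430), (21, 4430, 8140), (21, 8140, 3800), (21, 8140, 4430), (21, 8140, 8140), (9, 4480, 4480), (9, 4480, 6370), (9, 4480, 9560), (9, 6370, 4480), (9, 6370, 6370), (9, 6370, 9560), (9, 9560, 4480), (9, 9560, 6370), (9, 9560, 9560)}
σ[dist > dist2]: keep tuples satisfying dist > dist2 → {(11, 5610, 2380), (11, 8480, 2380), (11, 8480, 5610), (21, 4430, 3800), (21, 8140, 3800), (21, 8140, 4430), (9, 6370, 4480), (9, 9560, 4480), (9, 9560, 6370)}
π_{dist, dist2} gives {(4430, 3800), (5610, 2380), (6370, 4480), (8140, 3800), (8140, 4430), (8480, 2380), (8480, 5610), (9560, 4480), (9560, 6370)}.

{(4430, 3800), (5610, 2380), (6370, 4480), (8140, 3800), (8140, 4430), (8480, 2380), (8480, 5610), (9560, 4480), (9560, 6370)}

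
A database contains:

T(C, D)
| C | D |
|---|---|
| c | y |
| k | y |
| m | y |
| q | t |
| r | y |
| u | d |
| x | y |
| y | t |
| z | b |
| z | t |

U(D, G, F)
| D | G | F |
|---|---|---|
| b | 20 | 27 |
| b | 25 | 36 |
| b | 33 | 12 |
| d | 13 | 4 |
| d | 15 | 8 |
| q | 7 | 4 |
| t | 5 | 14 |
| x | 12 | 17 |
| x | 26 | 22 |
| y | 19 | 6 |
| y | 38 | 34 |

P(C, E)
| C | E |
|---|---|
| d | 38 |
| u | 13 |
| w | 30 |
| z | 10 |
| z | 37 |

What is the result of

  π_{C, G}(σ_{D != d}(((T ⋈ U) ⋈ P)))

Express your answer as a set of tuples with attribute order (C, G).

{(z, 20), (z, 25), (z, 33), (z, 5)}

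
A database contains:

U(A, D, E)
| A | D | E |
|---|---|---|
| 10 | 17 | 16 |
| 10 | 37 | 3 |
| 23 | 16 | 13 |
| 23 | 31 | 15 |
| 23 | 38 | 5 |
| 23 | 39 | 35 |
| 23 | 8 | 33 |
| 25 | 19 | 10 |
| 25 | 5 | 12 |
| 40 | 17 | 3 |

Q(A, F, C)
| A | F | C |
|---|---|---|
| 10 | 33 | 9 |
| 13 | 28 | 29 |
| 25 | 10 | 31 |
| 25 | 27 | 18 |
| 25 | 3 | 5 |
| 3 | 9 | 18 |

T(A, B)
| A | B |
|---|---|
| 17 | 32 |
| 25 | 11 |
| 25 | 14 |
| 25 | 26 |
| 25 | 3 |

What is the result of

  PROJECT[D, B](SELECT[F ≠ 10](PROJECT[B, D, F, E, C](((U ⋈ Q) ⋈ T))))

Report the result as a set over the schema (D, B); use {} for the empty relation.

{(19, 11), (19, 14), (19, 26), (19, 3), (5, 11), (5, 14), (5, 26), (5, 3)}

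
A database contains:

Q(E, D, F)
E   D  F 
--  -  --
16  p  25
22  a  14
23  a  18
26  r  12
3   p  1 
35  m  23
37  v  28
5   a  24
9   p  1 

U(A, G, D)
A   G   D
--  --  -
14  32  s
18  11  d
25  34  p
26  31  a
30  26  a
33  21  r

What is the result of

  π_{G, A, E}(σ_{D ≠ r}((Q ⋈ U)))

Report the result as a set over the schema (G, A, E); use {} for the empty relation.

Q ⋈ U (natural join on D): {(16, p, 25, 25, 34), (22, a, 14, 26, 31), (22, a, 14, 30, 26), (23, a, 18, 26, 31), (23, a, 18, 30, 26), (26, r, 12, 33, 21), (3, p, 1, 25, 34), (5, a, 24, 26, 31), (5, a, 24, 30, 26), (9, p, 1, 25, 34)}
σ[D ≠ r]: keep tuples satisfying D ≠ r → {(16, p, 25, 25, 34), (22, a, 14, 26, 31), (22, a, 14, 30, 26), (23, a, 18, 26, 31), (23, a, 18, 30, 26), (3, p, 1, 25, 34), (5, a, 24, 26, 31), (5, a, 24, 30, 26), (9, p, 1, 25, 34)}
π[G, A, E]: project onto (G, A, E) → {(26, 30, 22), (26, 30, 23), (26, 30, 5), (31, 26, 22), (31, 26, 23), (31, 26, 5), (34, 25, 16), (34, 25, 3), (34, 25, 9)}

{(26, 30, 22), (26, 30, 23), (26, 30, 5), (31, 26, 22), (31, 26, 23), (31, 26, 5), (34, 25, 16), (34, 25, 3), (34, 25, 9)}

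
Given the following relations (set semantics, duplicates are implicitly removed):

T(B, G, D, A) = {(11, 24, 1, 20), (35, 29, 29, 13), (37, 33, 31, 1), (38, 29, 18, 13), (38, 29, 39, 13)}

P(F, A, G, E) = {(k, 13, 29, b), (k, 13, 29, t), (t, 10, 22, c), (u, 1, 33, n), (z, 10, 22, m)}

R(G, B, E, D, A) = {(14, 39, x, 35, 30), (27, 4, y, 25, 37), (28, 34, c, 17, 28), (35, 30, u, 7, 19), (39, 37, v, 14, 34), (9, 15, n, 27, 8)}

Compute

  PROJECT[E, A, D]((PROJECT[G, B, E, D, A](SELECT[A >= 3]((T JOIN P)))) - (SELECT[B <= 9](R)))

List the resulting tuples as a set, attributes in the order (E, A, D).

Natural join on G, A: {(35, 29, 29, 13, k, b), (35, 29, 29, 13, k, t), (37, 33, 31, 1, u, n), (38, 29, 18, 13, k, b), (38, 29, 18, 13, k, t), (38, 29, 39, 13, k, b), (38, 29, 39, 13, k, t)}
Filtering on A >= 3 leaves {(35, 29, 29, 13, k, b), (35, 29, 29, 13, k, t), (38, 29, 18, 13, k, b), (38, 29, 18, 13, k, t), (38, 29, 39, 13, k, b), (38, 29, 39, 13, k, t)}.
π[G, B, E, D, A]: project onto (G, B, E, D, A) → {(29, 35, b, 29, 13), (29, 35, t, 29, 13), (29, 38, b, 18, 13), (29, 38, b, 39, 13), (29, 38, t, 18, 13), (29, 38, t, 39, 13)}
Filtering on B <= 9 leaves {(27, 4, y, 25, 37)}.
Set difference of the two operands is {(29, 35, b, 29, 13), (29, 35, t, 29, 13), (29, 38, b, 18, 13), (29, 38, b, 39, 13), (29, 38, t, 18, 13), (29, 38, t, 39, 13)}.
π[E, A, D]: project onto (E, A, D) → {(b, 13, 18), (b, 13, 29), (b, 13, 39), (t, 13, 18), (t, 13, 29), (t, 13, 39)}

{(b, 13, 18), (b, 13, 29), (b, 13, 39), (t, 13, 18), (t, 13, 29), (t, 13, 39)}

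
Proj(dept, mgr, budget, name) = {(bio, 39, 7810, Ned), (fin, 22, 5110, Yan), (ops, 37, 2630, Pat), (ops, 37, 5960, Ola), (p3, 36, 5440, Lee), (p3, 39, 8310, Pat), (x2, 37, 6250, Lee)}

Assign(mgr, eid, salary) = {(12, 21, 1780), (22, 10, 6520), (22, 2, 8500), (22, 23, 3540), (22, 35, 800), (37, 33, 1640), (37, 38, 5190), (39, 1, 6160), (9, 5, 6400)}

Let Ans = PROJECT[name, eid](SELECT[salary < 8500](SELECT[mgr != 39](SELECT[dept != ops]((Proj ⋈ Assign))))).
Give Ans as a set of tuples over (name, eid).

{(Lee, 33), (Lee, 38), (Yan, 10), (Yan, 23), (Yan, 35)}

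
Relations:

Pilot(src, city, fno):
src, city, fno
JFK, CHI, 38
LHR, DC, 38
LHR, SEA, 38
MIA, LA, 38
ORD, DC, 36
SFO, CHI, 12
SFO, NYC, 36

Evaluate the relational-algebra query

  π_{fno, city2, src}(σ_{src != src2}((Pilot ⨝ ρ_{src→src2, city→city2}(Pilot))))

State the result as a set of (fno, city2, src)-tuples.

{(36, DC, SFO), (36, NYC, ORD), (38, CHI, LHR), (38, CHI, MIA), (38, DC, JFK), (38, DC, MIA), (38, LA, JFK), (38, LA, LHR), (38, SEA, JFK), (38, SEA, MIA)}

ρ[src→src2, city→city2]: schema becomes (src2, city2, fno); tuples unchanged.
Pilot ⋈ ρ_{src→src2, city→city2}(Pilot) (natural join on fno): {(JFK, CHI, 38, JFK, CHI), (JFK, CHI, 38, LHR, DC), (JFK, CHI, 38, LHR, SEA), (JFK, CHI, 38, MIA, LA), (LHR, DC, 38, JFK, CHI), (LHR, DC, 38, LHR, DC), (LHR, DC, 38, LHR, SEA), (LHR, DC, 38, MIA, LA), (LHR, SEA, 38, JFK, CHI), (LHR, SEA, 38, LHR, DC), (LHR, SEA, 38, LHR, SEA), (LHR, SEA, 38, MIA, LA), (MIA, LA, 38, JFK, CHI), (MIA, LA, 38, LHR, DC), (MIA, LA, 38, LHR, SEA), (MIA, LA, 38, MIA, LA), (ORD, DC, 36, ORD, DC), (ORD, DC, 36, SFO, NYC), (SFO, CHI, 12, SFO, CHI), (SFO, NYC, 36, ORD, DC), (SFO, NYC, 36, SFO, NYC)}
Selection src != src2: {(JFK, CHI, 38, LHR, DC), (JFK, CHI, 38, LHR, SEA), (JFK, CHI, 38, MIA, LA), (LHR, DC, 38, JFK, CHI), (LHR, DC, 38, MIA, LA), (LHR, SEA, 38, JFK, CHI), (LHR, SEA, 38, MIA, LA), (MIA, LA, 38, JFK, CHI), (MIA, LA, 38, LHR, DC), (MIA, LA, 38, LHR, SEA), (ORD, DC, 36, SFO, NYC), (SFO, NYC, 36, ORD, DC)}
Projecting to fno, city2, src (2 duplicate(s) eliminated): {(36, DC, SFO), (36, NYC, ORD), (38, CHI, LHR), (38, CHI, MIA), (38, DC, JFK), (38, DC, MIA), (38, LA, JFK), (38, LA, LHR), (38, SEA, JFK), (38, SEA, MIA)}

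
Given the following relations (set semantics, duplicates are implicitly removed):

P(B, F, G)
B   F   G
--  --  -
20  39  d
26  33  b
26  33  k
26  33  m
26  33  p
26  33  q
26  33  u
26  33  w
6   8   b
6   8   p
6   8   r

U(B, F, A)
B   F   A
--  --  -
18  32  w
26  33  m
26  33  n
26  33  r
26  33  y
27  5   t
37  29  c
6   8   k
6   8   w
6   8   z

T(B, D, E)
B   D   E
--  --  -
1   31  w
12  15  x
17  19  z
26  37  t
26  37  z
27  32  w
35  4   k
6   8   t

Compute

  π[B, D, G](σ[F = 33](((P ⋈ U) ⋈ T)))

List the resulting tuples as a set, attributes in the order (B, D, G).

{(26, 37, b), (26, 37, k), (26, 37, m), (26, 37, p), (26, 37, q), (26, 37, u), (26, 37, w)}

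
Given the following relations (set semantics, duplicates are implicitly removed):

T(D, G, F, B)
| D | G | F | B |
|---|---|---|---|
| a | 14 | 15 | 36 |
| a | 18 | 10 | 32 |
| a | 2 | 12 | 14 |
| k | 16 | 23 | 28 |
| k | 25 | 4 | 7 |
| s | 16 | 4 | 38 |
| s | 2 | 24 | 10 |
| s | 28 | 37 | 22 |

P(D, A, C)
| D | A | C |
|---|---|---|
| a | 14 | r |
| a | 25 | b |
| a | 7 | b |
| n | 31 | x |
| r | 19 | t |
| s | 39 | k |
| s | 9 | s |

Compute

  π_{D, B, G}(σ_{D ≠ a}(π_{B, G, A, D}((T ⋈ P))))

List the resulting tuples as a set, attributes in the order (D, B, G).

{(s, 10, 2), (s, 22, 28), (s, 38, 16)}

T ⋈ P (natural join on D): {(a, 14, 15, 36, 14, r), (a, 14, 15, 36, 25, b), (a, 14, 15, 36, 7, b), (a, 18, 10, 32, 14, r), (a, 18, 10, 32, 25, b), (a, 18, 10, 32, 7, b), (a, 2, 12, 14, 14, r), (a, 2, 12, 14, 25, b), (a, 2, 12, 14, 7, b), (s, 16, 4, 38, 39, k), (s, 16, 4, 38, 9, s), (s, 2, 24, 10, 39, k), (s, 2, 24, 10, 9, s), (s, 28, 37, 22, 39, k), (s, 28, 37, 22, 9, s)}
Projecting to B, G, A, D: {(10, 2, 39, s), (10, 2, 9, s), (14, 2, 14, a), (14, 2, 25, a), (14, 2, 7, a), (22, 28, 39, s), (22, 28, 9, s), (32, 18, 14, a), (32, 18, 25, a), (32, 18, 7, a), (36, 14, 14, a), (36, 14, 25, a), (36, 14, 7, a), (38, 16, 39, s), (38, 16, 9, s)}
Filtering on D ≠ a leaves {(10, 2, 39, s), (10, 2, 9, s), (22, 28, 39, s), (22, 28, 9, s), (38, 16, 39, s), (38, 16, 9, s)}.
Projecting to D, B, G (3 duplicate(s) eliminated): {(s, 10, 2), (s, 22, 28), (s, 38, 16)}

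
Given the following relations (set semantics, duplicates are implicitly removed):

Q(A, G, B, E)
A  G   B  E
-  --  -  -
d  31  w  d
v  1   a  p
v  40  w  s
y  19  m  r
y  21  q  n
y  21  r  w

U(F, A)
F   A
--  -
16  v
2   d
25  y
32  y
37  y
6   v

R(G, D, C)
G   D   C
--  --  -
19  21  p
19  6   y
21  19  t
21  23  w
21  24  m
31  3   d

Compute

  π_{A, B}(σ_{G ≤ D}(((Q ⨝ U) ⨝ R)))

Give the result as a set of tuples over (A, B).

Q ⋈ U (natural join on A): {(d, 31, w, d, 2), (v, 1, a, p, 16), (v, 1, a, p, 6), (v, 40, w, s, 16), (v, 40, w, s, 6), (y, 19, m, r, 25), (y, 19, m, r, 32), (y, 19, m, r, 37), (y, 21, q, n, 25), (y, 21, q, n, 32), (y, 21, q, n, 37), (y, 21, r, w, 25), (y, 21, r, w, 32), (y, 21, r, w, 37)}
(Q ⨝ U) ⋈ R (natural join on G): {(d, 31, w, d, 2, 3, d), (y, 19, m, r, 25, 21, p), (y, 19, m, r, 25, 6, y), (y, 19, m, r, 32, 21, p), (y, 19, m, r, 32, 6, y), (y, 19, m, r, 37, 21, p), (y, 19, m, r, 37, 6, y), (y, 21, q, n, 25, 19, t), (y, 21, q, n, 25, 23, w), (y, 21, q, n, 25, 24, m), (y, 21, q, n, 32, 19, t), (y, 21, q, n, 32, 23, w), (y, 21, q, n, 32, 24, m), (y, 21, q, n, 37, 19, t), (y, 21, q, n, 37, 23, w), (y, 21, q, n, 37, 24, m), (y, 21, r, w, 25, 19, t), (y, 21, r, w, 25, 23, w), (y, 21, r, w, 25, 24, m), (y, 21, r, w, 32, 19, t), (y, 21, r, w, 32, 23, w), (y, 21, r, w, 32, 24, m), (y, 21, r, w, 37, 19, t), (y, 21, r, w, 37, 23, w), (y, 21, r, w, 37, 24, m)}
Selection G ≤ D: {(y, 19, m, r, 25, 21, p), (y, 19, m, r, 32, 21, p), (y, 19, m, r, 37, 21, p), (y, 21, q, n, 25, 23, w), (y, 21, q, n, 25, 24, m), (y, 21, q, n, 32, 23, w), (y, 21, q, n, 32, 24, m), (y, 21, q, n, 37, 23, w), (y, 21, q, n, 37, 24, m), (y, 21, r, w, 25, 23, w), (y, 21, r, w, 25, 24, m), (y, 21, r, w, 32, 23, w), (y, 21, r, w, 32, 24, m), (y, 21, r, w, 37, 23, w), (y, 21, r, w, 37, 24, m)}
π_{A, B} gives {(y, m), (y, q), (y, r)} (12 duplicate(s) eliminated).

{(y, m), (y, q), (y, r)}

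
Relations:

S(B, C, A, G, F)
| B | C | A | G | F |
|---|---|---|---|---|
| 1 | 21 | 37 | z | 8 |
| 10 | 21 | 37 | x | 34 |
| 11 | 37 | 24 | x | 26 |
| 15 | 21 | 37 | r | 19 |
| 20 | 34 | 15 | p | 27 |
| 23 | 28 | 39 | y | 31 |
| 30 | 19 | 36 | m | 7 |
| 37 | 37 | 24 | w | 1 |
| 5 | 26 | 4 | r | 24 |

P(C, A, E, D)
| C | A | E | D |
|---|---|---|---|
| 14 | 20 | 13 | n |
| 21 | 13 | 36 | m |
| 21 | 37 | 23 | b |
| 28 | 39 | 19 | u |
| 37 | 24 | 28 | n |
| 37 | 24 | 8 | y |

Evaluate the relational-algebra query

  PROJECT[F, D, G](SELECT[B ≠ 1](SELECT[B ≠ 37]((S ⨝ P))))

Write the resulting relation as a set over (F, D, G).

{(19, b, r), (26, n, x), (26, y, x), (31, u, y), (34, b, x)}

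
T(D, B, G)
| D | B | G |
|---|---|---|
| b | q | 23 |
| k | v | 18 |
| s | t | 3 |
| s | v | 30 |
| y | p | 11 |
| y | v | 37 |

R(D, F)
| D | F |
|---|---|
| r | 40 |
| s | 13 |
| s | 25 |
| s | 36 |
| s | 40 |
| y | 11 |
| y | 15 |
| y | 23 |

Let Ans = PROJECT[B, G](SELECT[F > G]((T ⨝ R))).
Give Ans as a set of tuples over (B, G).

Joining T and R on D yields {(s, t, 3, 13), (s, t, 3, 25), (s, t, 3, 36), (s, t, 3, 40), (s, v, 30, 13), (s, v, 30, 25), (s, v, 30, 36), (s, v, 30, 40), (y, p, 11, 11), (y, p, 11, 15), (y, p, 11, 23), (y, v, 37, 11), (y, v, 37, 15), (y, v, 37, 23)}.
Filtering on F > G leaves {(s, t, 3, 13), (s, t, 3, 25), (s, t, 3, 36), (s, t, 3, 40), (s, v, 30, 36), (s, v, 30, 40), (y, p, 11, 15), (y, p, 11, 23)}.
Projecting to B, G (5 duplicate(s) eliminated): {(p, 11), (t, 3), (v, 30)}

{(p, 11), (t, 3), (v, 30)}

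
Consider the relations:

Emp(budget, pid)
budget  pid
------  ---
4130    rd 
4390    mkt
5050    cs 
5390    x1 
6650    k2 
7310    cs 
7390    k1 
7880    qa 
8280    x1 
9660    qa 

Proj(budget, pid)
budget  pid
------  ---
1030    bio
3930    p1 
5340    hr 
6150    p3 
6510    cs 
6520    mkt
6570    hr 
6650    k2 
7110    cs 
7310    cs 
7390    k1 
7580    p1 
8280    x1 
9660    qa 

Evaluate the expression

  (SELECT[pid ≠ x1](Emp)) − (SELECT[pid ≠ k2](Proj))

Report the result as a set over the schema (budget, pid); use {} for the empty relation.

{(4130, rd), (4390, mkt), (5050, cs), (6650, k2), (7880, qa)}

σ[pid ≠ x1]: keep tuples satisfying pid ≠ x1 → {(4130, rd), (4390, mkt), (5050, cs), (6650, k2), (7310, cs), (7390, k1), (7880, qa), (9660, qa)}
σ[pid ≠ k2]: keep tuples satisfying pid ≠ k2 → {(1030, bio), (3930, p1), (5340, hr), (6150, p3), (6510, cs), (6520, mkt), (6570, hr), (7110, cs), (7310, cs), (7390, k1), (7580, p1), (8280, x1), (9660, qa)}
Set difference of the two operands is {(4130, rd), (4390, mkt), (5050, cs), (6650, k2), (7880, qa)}.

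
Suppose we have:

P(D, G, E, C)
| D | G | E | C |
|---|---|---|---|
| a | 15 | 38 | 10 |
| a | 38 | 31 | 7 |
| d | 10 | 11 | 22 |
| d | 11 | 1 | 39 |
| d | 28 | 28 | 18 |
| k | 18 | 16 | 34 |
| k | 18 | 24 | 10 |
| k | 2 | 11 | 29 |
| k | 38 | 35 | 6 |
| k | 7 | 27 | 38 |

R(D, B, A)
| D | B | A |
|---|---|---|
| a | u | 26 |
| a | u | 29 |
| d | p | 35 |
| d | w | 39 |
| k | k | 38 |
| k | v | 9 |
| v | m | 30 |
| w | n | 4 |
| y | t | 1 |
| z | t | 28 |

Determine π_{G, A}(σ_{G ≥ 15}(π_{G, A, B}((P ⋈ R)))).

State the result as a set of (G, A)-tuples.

Joining P and R on D yields {(a, 15, 38, 10, u, 26), (a, 15, 38, 10, u, 29), (a, 38, 31, 7, u, 26), (a, 38, 31, 7, u, 29), (d, 10, 11, 22, p, 35), (d, 10, 11, 22, w, 39), (d, 11, 1, 39, p, 35), (d, 11, 1, 39, w, 39), (d, 28, 28, 18, p, 35), (d, 28, 28, 18, w, 39), (k, 18, 16, 34, k, 38), (k, 18, 16, 34, v, 9), (k, 18, 24, 10, k, 38), (k, 18, 24, 10, v, 9), (k, 2, 11, 29, k, 38), (k, 2, 11, 29, v, 9), (k, 38, 35, 6, k, 38), (k, 38, 35, 6, v, 9), (k, 7, 27, 38, k, 38), (k, 7, 27, 38, v, 9)}.
π[G, A, B]: project onto (G, A, B) (2 duplicate(s) eliminated) → {(10, 35, p), (10, 39, w), (11, 35, p), (11, 39, w), (15, 26, u), (15, 29, u), (18, 38, k), (18, 9, v), (2, 38, k), (2, 9, v), (28, 35, p), (28, 39, w), (38, 26, u), (38, 29, u), (38, 38, k), (38, 9, v), (7, 38, k), (7, 9, v)}
Filtering on G ≥ 15 leaves {(15, 26, u), (15, 29, u), (18, 38, k), (18, 9, v), (28, 35, p), (28, 39, w), (38, 26, u), (38, 29, u), (38, 38, k), (38, 9, v)}.
π[G, A]: project onto (G, A) → {(15, 26), (15, 29), (18, 38), (18, 9), (28, 35), (28, 39), (38, 26), (38, 29), (38, 38), (38, 9)}

{(15, 26), (15, 29), (18, 38), (18, 9), (28, 35), (28, 39), (38, 26), (38, 29), (38, 38), (38, 9)}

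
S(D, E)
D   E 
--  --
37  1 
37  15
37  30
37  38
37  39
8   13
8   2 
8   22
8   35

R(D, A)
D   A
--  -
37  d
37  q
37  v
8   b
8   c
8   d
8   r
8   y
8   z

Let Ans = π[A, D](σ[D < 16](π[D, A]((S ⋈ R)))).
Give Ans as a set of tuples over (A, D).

S ⋈ R (natural join on D): {(37, 1, d), (37, 1, q), (37, 1, v), (37, 15, d), (37, 15, q), (37, 15, v), (37, 30, d), (37, 30, q), (37, 30, v), (37, 38, d), (37, 38, q), (37, 38, v), (37, 39, d), (37, 39, q), (37, 39, v), (8, 13, b), (8, 13, c), (8, 13, d), (8, 13, r), (8, 13, y), (8, 13, z), (8, 2, b), (8, 2, c), (8, 2, d), (8, 2, r), (8, 2, y), (8, 2, z), (8, 22, b), (8, 22, c), (8, 22, d), (8, 22, r), (8, 22, y), (8, 22, z), (8, 35, b), (8, 35, c), (8, 35, d), (8, 35, r), (8, 35, y), (8, 35, z)}
Projecting to D, A (30 duplicate(s) eliminated): {(37, d), (37, q), (37, v), (8, b), (8, c), (8, d), (8, r), (8, y), (8, z)}
Filtering on D < 16 leaves {(8, b), (8, c), (8, d), (8, r), (8, y), (8, z)}.
Projecting to A, D: {(b, 8), (c, 8), (d, 8), (r, 8), (y, 8), (z, 8)}

{(b, 8), (c, 8), (d, 8), (r, 8), (y, 8), (z, 8)}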